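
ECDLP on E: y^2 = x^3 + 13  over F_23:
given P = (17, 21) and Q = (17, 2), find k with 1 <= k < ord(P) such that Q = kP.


Enumerate multiples of P until we hit Q = (17, 2):
  1P = (17, 21)
  2P = (5, 0)
  3P = (17, 2)
Match found at i = 3.

k = 3


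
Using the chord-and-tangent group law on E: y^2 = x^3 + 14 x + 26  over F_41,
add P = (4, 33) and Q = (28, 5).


P != Q, so use the chord formula.
s = (y2 - y1) / (x2 - x1) = (13) / (24) mod 41 = 33
x3 = s^2 - x1 - x2 mod 41 = 33^2 - 4 - 28 = 32
y3 = s (x1 - x3) - y1 mod 41 = 33 * (4 - 32) - 33 = 27

P + Q = (32, 27)


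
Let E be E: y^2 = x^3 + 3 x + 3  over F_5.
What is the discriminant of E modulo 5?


4 a^3 + 27 b^2 = 4*3^3 + 27*3^2 = 108 + 243 = 351
Delta = -16 * (351) = -5616
Delta mod 5 = 4

Delta = 4 (mod 5)


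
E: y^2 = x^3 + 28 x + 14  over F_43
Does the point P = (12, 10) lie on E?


Check whether y^2 = x^3 + 28 x + 14 (mod 43) for (x, y) = (12, 10).
LHS: y^2 = 10^2 mod 43 = 14
RHS: x^3 + 28 x + 14 = 12^3 + 28*12 + 14 mod 43 = 14
LHS = RHS

Yes, on the curve


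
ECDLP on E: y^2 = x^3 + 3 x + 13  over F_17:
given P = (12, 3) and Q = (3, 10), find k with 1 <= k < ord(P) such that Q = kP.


Enumerate multiples of P until we hit Q = (3, 10):
  1P = (12, 3)
  2P = (9, 2)
  3P = (15, 13)
  4P = (3, 10)
Match found at i = 4.

k = 4


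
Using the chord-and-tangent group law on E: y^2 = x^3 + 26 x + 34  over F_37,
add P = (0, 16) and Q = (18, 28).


P != Q, so use the chord formula.
s = (y2 - y1) / (x2 - x1) = (12) / (18) mod 37 = 13
x3 = s^2 - x1 - x2 mod 37 = 13^2 - 0 - 18 = 3
y3 = s (x1 - x3) - y1 mod 37 = 13 * (0 - 3) - 16 = 19

P + Q = (3, 19)


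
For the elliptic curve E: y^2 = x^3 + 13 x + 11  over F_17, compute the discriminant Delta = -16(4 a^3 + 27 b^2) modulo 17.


4 a^3 + 27 b^2 = 4*13^3 + 27*11^2 = 8788 + 3267 = 12055
Delta = -16 * (12055) = -192880
Delta mod 17 = 2

Delta = 2 (mod 17)


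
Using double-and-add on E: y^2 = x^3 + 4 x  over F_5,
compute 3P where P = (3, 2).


k = 3 = 11_2 (binary, LSB first: 11)
Double-and-add from P = (3, 2):
  bit 0 = 1: acc = O + (3, 2) = (3, 2)
  bit 1 = 1: acc = (3, 2) + (0, 0) = (3, 3)

3P = (3, 3)


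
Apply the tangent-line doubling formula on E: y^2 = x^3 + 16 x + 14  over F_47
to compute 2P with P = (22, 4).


Doubling: s = (3 x1^2 + a) / (2 y1)
s = (3*22^2 + 16) / (2*4) mod 47 = 19
x3 = s^2 - 2 x1 mod 47 = 19^2 - 2*22 = 35
y3 = s (x1 - x3) - y1 mod 47 = 19 * (22 - 35) - 4 = 31

2P = (35, 31)


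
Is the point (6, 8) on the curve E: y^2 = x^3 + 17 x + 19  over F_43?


Check whether y^2 = x^3 + 17 x + 19 (mod 43) for (x, y) = (6, 8).
LHS: y^2 = 8^2 mod 43 = 21
RHS: x^3 + 17 x + 19 = 6^3 + 17*6 + 19 mod 43 = 36
LHS != RHS

No, not on the curve


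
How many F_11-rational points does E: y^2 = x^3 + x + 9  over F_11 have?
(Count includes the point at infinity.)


For each x in F_11, count y with y^2 = x^3 + 1 x + 9 mod 11:
  x = 0: RHS = 9, y in [3, 8]  -> 2 point(s)
  x = 1: RHS = 0, y in [0]  -> 1 point(s)
  x = 4: RHS = 0, y in [0]  -> 1 point(s)
  x = 6: RHS = 0, y in [0]  -> 1 point(s)
  x = 8: RHS = 1, y in [1, 10]  -> 2 point(s)
Affine points: 7. Add the point at infinity: total = 8.

#E(F_11) = 8


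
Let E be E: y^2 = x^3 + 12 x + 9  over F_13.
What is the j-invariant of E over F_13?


Delta = -16(4 a^3 + 27 b^2) mod 13 = 3
-1728 * (4 a)^3 = -1728 * (4*12)^3 mod 13 = 1
j = 1 * 3^(-1) mod 13 = 9

j = 9 (mod 13)


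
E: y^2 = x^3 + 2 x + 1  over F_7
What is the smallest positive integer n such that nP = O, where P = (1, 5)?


Compute successive multiples of P until we hit O:
  1P = (1, 5)
  2P = (0, 6)
  3P = (0, 1)
  4P = (1, 2)
  5P = O

ord(P) = 5


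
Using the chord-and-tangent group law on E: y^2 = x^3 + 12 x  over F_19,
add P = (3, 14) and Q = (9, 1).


P != Q, so use the chord formula.
s = (y2 - y1) / (x2 - x1) = (6) / (6) mod 19 = 1
x3 = s^2 - x1 - x2 mod 19 = 1^2 - 3 - 9 = 8
y3 = s (x1 - x3) - y1 mod 19 = 1 * (3 - 8) - 14 = 0

P + Q = (8, 0)


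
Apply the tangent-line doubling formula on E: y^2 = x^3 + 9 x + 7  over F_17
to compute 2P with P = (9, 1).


Doubling: s = (3 x1^2 + a) / (2 y1)
s = (3*9^2 + 9) / (2*1) mod 17 = 7
x3 = s^2 - 2 x1 mod 17 = 7^2 - 2*9 = 14
y3 = s (x1 - x3) - y1 mod 17 = 7 * (9 - 14) - 1 = 15

2P = (14, 15)


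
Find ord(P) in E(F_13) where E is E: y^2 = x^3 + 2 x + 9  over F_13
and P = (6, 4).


Compute successive multiples of P until we hit O:
  1P = (6, 4)
  2P = (4, 4)
  3P = (3, 9)
  4P = (1, 5)
  5P = (5, 1)
  6P = (11, 7)
  7P = (0, 10)
  8P = (8, 11)
  ... (continuing to 17P)
  17P = O

ord(P) = 17


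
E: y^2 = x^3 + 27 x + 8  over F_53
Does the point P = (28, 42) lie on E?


Check whether y^2 = x^3 + 27 x + 8 (mod 53) for (x, y) = (28, 42).
LHS: y^2 = 42^2 mod 53 = 15
RHS: x^3 + 27 x + 8 = 28^3 + 27*28 + 8 mod 53 = 32
LHS != RHS

No, not on the curve


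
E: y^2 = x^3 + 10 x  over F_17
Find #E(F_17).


For each x in F_17, count y with y^2 = x^3 + 10 x + 0 mod 17:
  x = 0: RHS = 0, y in [0]  -> 1 point(s)
  x = 4: RHS = 2, y in [6, 11]  -> 2 point(s)
  x = 6: RHS = 4, y in [2, 15]  -> 2 point(s)
  x = 11: RHS = 13, y in [8, 9]  -> 2 point(s)
  x = 13: RHS = 15, y in [7, 10]  -> 2 point(s)
Affine points: 9. Add the point at infinity: total = 10.

#E(F_17) = 10


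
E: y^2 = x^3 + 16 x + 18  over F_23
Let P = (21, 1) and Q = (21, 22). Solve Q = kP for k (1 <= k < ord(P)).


Enumerate multiples of P until we hit Q = (21, 22):
  1P = (21, 1)
  2P = (16, 0)
  3P = (21, 22)
Match found at i = 3.

k = 3


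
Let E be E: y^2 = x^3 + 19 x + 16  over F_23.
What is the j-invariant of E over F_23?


Delta = -16(4 a^3 + 27 b^2) mod 23 = 17
-1728 * (4 a)^3 = -1728 * (4*19)^3 mod 23 = 6
j = 6 * 17^(-1) mod 23 = 22

j = 22 (mod 23)


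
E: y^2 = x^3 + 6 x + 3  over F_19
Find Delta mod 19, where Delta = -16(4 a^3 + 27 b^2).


4 a^3 + 27 b^2 = 4*6^3 + 27*3^2 = 864 + 243 = 1107
Delta = -16 * (1107) = -17712
Delta mod 19 = 15

Delta = 15 (mod 19)


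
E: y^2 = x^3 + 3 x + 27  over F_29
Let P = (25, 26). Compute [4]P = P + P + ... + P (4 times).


k = 4 = 100_2 (binary, LSB first: 001)
Double-and-add from P = (25, 26):
  bit 0 = 0: acc unchanged = O
  bit 1 = 0: acc unchanged = O
  bit 2 = 1: acc = O + (15, 24) = (15, 24)

4P = (15, 24)


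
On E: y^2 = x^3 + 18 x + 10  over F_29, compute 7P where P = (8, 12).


k = 7 = 111_2 (binary, LSB first: 111)
Double-and-add from P = (8, 12):
  bit 0 = 1: acc = O + (8, 12) = (8, 12)
  bit 1 = 1: acc = (8, 12) + (8, 17) = O
  bit 2 = 1: acc = O + (8, 12) = (8, 12)

7P = (8, 12)


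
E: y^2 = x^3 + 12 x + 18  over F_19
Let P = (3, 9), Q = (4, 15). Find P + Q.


P != Q, so use the chord formula.
s = (y2 - y1) / (x2 - x1) = (6) / (1) mod 19 = 6
x3 = s^2 - x1 - x2 mod 19 = 6^2 - 3 - 4 = 10
y3 = s (x1 - x3) - y1 mod 19 = 6 * (3 - 10) - 9 = 6

P + Q = (10, 6)


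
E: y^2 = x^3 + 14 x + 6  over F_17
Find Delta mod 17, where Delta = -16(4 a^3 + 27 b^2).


4 a^3 + 27 b^2 = 4*14^3 + 27*6^2 = 10976 + 972 = 11948
Delta = -16 * (11948) = -191168
Delta mod 17 = 14

Delta = 14 (mod 17)


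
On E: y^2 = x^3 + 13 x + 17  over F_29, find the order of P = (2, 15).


Compute successive multiples of P until we hit O:
  1P = (2, 15)
  2P = (12, 25)
  3P = (16, 0)
  4P = (12, 4)
  5P = (2, 14)
  6P = O

ord(P) = 6


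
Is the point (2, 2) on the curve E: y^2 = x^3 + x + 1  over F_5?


Check whether y^2 = x^3 + 1 x + 1 (mod 5) for (x, y) = (2, 2).
LHS: y^2 = 2^2 mod 5 = 4
RHS: x^3 + 1 x + 1 = 2^3 + 1*2 + 1 mod 5 = 1
LHS != RHS

No, not on the curve


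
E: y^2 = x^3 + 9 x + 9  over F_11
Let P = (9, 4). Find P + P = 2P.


Doubling: s = (3 x1^2 + a) / (2 y1)
s = (3*9^2 + 9) / (2*4) mod 11 = 4
x3 = s^2 - 2 x1 mod 11 = 4^2 - 2*9 = 9
y3 = s (x1 - x3) - y1 mod 11 = 4 * (9 - 9) - 4 = 7

2P = (9, 7)


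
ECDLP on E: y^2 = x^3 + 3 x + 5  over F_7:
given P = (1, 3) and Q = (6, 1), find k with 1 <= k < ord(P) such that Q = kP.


Enumerate multiples of P until we hit Q = (6, 1):
  1P = (1, 3)
  2P = (6, 6)
  3P = (4, 5)
  4P = (4, 2)
  5P = (6, 1)
Match found at i = 5.

k = 5


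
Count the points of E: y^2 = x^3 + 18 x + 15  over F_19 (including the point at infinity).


For each x in F_19, count y with y^2 = x^3 + 18 x + 15 mod 19:
  x = 3: RHS = 1, y in [1, 18]  -> 2 point(s)
  x = 6: RHS = 16, y in [4, 15]  -> 2 point(s)
  x = 7: RHS = 9, y in [3, 16]  -> 2 point(s)
  x = 8: RHS = 6, y in [5, 14]  -> 2 point(s)
  x = 10: RHS = 17, y in [6, 13]  -> 2 point(s)
  x = 11: RHS = 5, y in [9, 10]  -> 2 point(s)
  x = 14: RHS = 9, y in [3, 16]  -> 2 point(s)
  x = 17: RHS = 9, y in [3, 16]  -> 2 point(s)
Affine points: 16. Add the point at infinity: total = 17.

#E(F_19) = 17


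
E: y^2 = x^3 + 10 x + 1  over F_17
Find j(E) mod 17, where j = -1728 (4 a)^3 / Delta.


Delta = -16(4 a^3 + 27 b^2) mod 17 = 15
-1728 * (4 a)^3 = -1728 * (4*10)^3 mod 17 = 4
j = 4 * 15^(-1) mod 17 = 15

j = 15 (mod 17)


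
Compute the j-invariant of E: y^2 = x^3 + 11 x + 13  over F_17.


Delta = -16(4 a^3 + 27 b^2) mod 17 = 10
-1728 * (4 a)^3 = -1728 * (4*11)^3 mod 17 = 16
j = 16 * 10^(-1) mod 17 = 5

j = 5 (mod 17)


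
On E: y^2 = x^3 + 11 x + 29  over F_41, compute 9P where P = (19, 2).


k = 9 = 1001_2 (binary, LSB first: 1001)
Double-and-add from P = (19, 2):
  bit 0 = 1: acc = O + (19, 2) = (19, 2)
  bit 1 = 0: acc unchanged = (19, 2)
  bit 2 = 0: acc unchanged = (19, 2)
  bit 3 = 1: acc = (19, 2) + (5, 2) = (17, 39)

9P = (17, 39)


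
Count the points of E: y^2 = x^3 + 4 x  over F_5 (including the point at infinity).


For each x in F_5, count y with y^2 = x^3 + 4 x + 0 mod 5:
  x = 0: RHS = 0, y in [0]  -> 1 point(s)
  x = 1: RHS = 0, y in [0]  -> 1 point(s)
  x = 2: RHS = 1, y in [1, 4]  -> 2 point(s)
  x = 3: RHS = 4, y in [2, 3]  -> 2 point(s)
  x = 4: RHS = 0, y in [0]  -> 1 point(s)
Affine points: 7. Add the point at infinity: total = 8.

#E(F_5) = 8


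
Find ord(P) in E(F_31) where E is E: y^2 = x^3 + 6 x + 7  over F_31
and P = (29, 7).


Compute successive multiples of P until we hit O:
  1P = (29, 7)
  2P = (24, 26)
  3P = (16, 18)
  4P = (19, 6)
  5P = (23, 6)
  6P = (4, 23)
  7P = (12, 28)
  8P = (0, 21)
  ... (continuing to 20P)
  20P = O

ord(P) = 20


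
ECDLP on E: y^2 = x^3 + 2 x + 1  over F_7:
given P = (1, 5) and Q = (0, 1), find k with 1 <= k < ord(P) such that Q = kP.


Enumerate multiples of P until we hit Q = (0, 1):
  1P = (1, 5)
  2P = (0, 6)
  3P = (0, 1)
Match found at i = 3.

k = 3


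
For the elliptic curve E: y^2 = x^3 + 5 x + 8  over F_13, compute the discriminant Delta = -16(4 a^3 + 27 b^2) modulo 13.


4 a^3 + 27 b^2 = 4*5^3 + 27*8^2 = 500 + 1728 = 2228
Delta = -16 * (2228) = -35648
Delta mod 13 = 11

Delta = 11 (mod 13)


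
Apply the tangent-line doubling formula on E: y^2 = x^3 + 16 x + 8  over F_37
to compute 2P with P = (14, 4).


Doubling: s = (3 x1^2 + a) / (2 y1)
s = (3*14^2 + 16) / (2*4) mod 37 = 20
x3 = s^2 - 2 x1 mod 37 = 20^2 - 2*14 = 2
y3 = s (x1 - x3) - y1 mod 37 = 20 * (14 - 2) - 4 = 14

2P = (2, 14)


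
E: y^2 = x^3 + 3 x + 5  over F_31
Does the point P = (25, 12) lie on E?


Check whether y^2 = x^3 + 3 x + 5 (mod 31) for (x, y) = (25, 12).
LHS: y^2 = 12^2 mod 31 = 20
RHS: x^3 + 3 x + 5 = 25^3 + 3*25 + 5 mod 31 = 19
LHS != RHS

No, not on the curve


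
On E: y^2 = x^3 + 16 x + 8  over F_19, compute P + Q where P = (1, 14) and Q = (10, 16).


P != Q, so use the chord formula.
s = (y2 - y1) / (x2 - x1) = (2) / (9) mod 19 = 15
x3 = s^2 - x1 - x2 mod 19 = 15^2 - 1 - 10 = 5
y3 = s (x1 - x3) - y1 mod 19 = 15 * (1 - 5) - 14 = 2

P + Q = (5, 2)


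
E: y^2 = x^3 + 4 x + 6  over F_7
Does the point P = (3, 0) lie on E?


Check whether y^2 = x^3 + 4 x + 6 (mod 7) for (x, y) = (3, 0).
LHS: y^2 = 0^2 mod 7 = 0
RHS: x^3 + 4 x + 6 = 3^3 + 4*3 + 6 mod 7 = 3
LHS != RHS

No, not on the curve


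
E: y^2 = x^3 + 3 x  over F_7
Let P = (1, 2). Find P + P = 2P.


Doubling: s = (3 x1^2 + a) / (2 y1)
s = (3*1^2 + 3) / (2*2) mod 7 = 5
x3 = s^2 - 2 x1 mod 7 = 5^2 - 2*1 = 2
y3 = s (x1 - x3) - y1 mod 7 = 5 * (1 - 2) - 2 = 0

2P = (2, 0)


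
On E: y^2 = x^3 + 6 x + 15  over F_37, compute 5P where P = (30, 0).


k = 5 = 101_2 (binary, LSB first: 101)
Double-and-add from P = (30, 0):
  bit 0 = 1: acc = O + (30, 0) = (30, 0)
  bit 1 = 0: acc unchanged = (30, 0)
  bit 2 = 1: acc = (30, 0) + O = (30, 0)

5P = (30, 0)


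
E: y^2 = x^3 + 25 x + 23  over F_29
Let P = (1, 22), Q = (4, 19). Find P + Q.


P != Q, so use the chord formula.
s = (y2 - y1) / (x2 - x1) = (26) / (3) mod 29 = 28
x3 = s^2 - x1 - x2 mod 29 = 28^2 - 1 - 4 = 25
y3 = s (x1 - x3) - y1 mod 29 = 28 * (1 - 25) - 22 = 2

P + Q = (25, 2)


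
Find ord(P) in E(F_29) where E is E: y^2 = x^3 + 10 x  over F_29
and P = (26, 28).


Compute successive multiples of P until we hit O:
  1P = (26, 28)
  2P = (22, 14)
  3P = (15, 25)
  4P = (13, 23)
  5P = (14, 19)
  6P = (24, 17)
  7P = (2, 17)
  8P = (7, 23)
  ... (continuing to 34P)
  34P = O

ord(P) = 34


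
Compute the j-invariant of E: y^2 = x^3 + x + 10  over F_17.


Delta = -16(4 a^3 + 27 b^2) mod 17 = 1
-1728 * (4 a)^3 = -1728 * (4*1)^3 mod 17 = 10
j = 10 * 1^(-1) mod 17 = 10

j = 10 (mod 17)


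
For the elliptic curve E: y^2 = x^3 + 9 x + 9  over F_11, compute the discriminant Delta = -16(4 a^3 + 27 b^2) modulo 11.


4 a^3 + 27 b^2 = 4*9^3 + 27*9^2 = 2916 + 2187 = 5103
Delta = -16 * (5103) = -81648
Delta mod 11 = 5

Delta = 5 (mod 11)


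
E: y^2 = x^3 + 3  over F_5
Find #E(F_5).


For each x in F_5, count y with y^2 = x^3 + 0 x + 3 mod 5:
  x = 1: RHS = 4, y in [2, 3]  -> 2 point(s)
  x = 2: RHS = 1, y in [1, 4]  -> 2 point(s)
  x = 3: RHS = 0, y in [0]  -> 1 point(s)
Affine points: 5. Add the point at infinity: total = 6.

#E(F_5) = 6


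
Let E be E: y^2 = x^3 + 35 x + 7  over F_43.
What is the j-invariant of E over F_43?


Delta = -16(4 a^3 + 27 b^2) mod 43 = 33
-1728 * (4 a)^3 = -1728 * (4*35)^3 mod 43 = 16
j = 16 * 33^(-1) mod 43 = 7

j = 7 (mod 43)


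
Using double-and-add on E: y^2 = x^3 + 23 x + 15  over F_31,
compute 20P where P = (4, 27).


k = 20 = 10100_2 (binary, LSB first: 00101)
Double-and-add from P = (4, 27):
  bit 0 = 0: acc unchanged = O
  bit 1 = 0: acc unchanged = O
  bit 2 = 1: acc = O + (2, 21) = (2, 21)
  bit 3 = 0: acc unchanged = (2, 21)
  bit 4 = 1: acc = (2, 21) + (23, 1) = (10, 25)

20P = (10, 25)


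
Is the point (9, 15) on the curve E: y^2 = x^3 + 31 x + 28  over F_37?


Check whether y^2 = x^3 + 31 x + 28 (mod 37) for (x, y) = (9, 15).
LHS: y^2 = 15^2 mod 37 = 3
RHS: x^3 + 31 x + 28 = 9^3 + 31*9 + 28 mod 37 = 0
LHS != RHS

No, not on the curve


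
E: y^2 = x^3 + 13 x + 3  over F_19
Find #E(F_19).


For each x in F_19, count y with y^2 = x^3 + 13 x + 3 mod 19:
  x = 1: RHS = 17, y in [6, 13]  -> 2 point(s)
  x = 4: RHS = 5, y in [9, 10]  -> 2 point(s)
  x = 7: RHS = 0, y in [0]  -> 1 point(s)
  x = 8: RHS = 11, y in [7, 12]  -> 2 point(s)
  x = 12: RHS = 6, y in [5, 14]  -> 2 point(s)
  x = 15: RHS = 1, y in [1, 18]  -> 2 point(s)
  x = 17: RHS = 7, y in [8, 11]  -> 2 point(s)
Affine points: 13. Add the point at infinity: total = 14.

#E(F_19) = 14


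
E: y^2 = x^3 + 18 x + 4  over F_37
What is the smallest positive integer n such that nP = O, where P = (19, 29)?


Compute successive multiples of P until we hit O:
  1P = (19, 29)
  2P = (9, 9)
  3P = (13, 20)
  4P = (35, 21)
  5P = (11, 4)
  6P = (0, 35)
  7P = (14, 22)
  8P = (3, 23)
  ... (continuing to 17P)
  17P = O

ord(P) = 17


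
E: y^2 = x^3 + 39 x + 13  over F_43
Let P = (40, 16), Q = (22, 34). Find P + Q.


P != Q, so use the chord formula.
s = (y2 - y1) / (x2 - x1) = (18) / (25) mod 43 = 42
x3 = s^2 - x1 - x2 mod 43 = 42^2 - 40 - 22 = 25
y3 = s (x1 - x3) - y1 mod 43 = 42 * (40 - 25) - 16 = 12

P + Q = (25, 12)


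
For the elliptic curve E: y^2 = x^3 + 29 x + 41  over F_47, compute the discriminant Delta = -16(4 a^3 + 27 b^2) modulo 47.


4 a^3 + 27 b^2 = 4*29^3 + 27*41^2 = 97556 + 45387 = 142943
Delta = -16 * (142943) = -2287088
Delta mod 47 = 26

Delta = 26 (mod 47)


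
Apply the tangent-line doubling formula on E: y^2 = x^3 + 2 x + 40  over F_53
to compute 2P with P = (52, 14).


Doubling: s = (3 x1^2 + a) / (2 y1)
s = (3*52^2 + 2) / (2*14) mod 53 = 21
x3 = s^2 - 2 x1 mod 53 = 21^2 - 2*52 = 19
y3 = s (x1 - x3) - y1 mod 53 = 21 * (52 - 19) - 14 = 43

2P = (19, 43)


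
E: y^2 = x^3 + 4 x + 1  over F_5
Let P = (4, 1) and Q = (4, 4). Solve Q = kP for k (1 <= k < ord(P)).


Enumerate multiples of P until we hit Q = (4, 4):
  1P = (4, 1)
  2P = (3, 0)
  3P = (4, 4)
Match found at i = 3.

k = 3


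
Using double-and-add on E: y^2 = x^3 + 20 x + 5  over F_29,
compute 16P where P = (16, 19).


k = 16 = 10000_2 (binary, LSB first: 00001)
Double-and-add from P = (16, 19):
  bit 0 = 0: acc unchanged = O
  bit 1 = 0: acc unchanged = O
  bit 2 = 0: acc unchanged = O
  bit 3 = 0: acc unchanged = O
  bit 4 = 1: acc = O + (17, 26) = (17, 26)

16P = (17, 26)


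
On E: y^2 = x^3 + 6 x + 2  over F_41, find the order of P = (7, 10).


Compute successive multiples of P until we hit O:
  1P = (7, 10)
  2P = (19, 13)
  3P = (33, 4)
  4P = (11, 13)
  5P = (21, 0)
  6P = (11, 28)
  7P = (33, 37)
  8P = (19, 28)
  ... (continuing to 10P)
  10P = O

ord(P) = 10


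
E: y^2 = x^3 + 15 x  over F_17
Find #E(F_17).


For each x in F_17, count y with y^2 = x^3 + 15 x + 0 mod 17:
  x = 0: RHS = 0, y in [0]  -> 1 point(s)
  x = 1: RHS = 16, y in [4, 13]  -> 2 point(s)
  x = 2: RHS = 4, y in [2, 15]  -> 2 point(s)
  x = 3: RHS = 4, y in [2, 15]  -> 2 point(s)
  x = 5: RHS = 13, y in [8, 9]  -> 2 point(s)
  x = 6: RHS = 0, y in [0]  -> 1 point(s)
  x = 11: RHS = 0, y in [0]  -> 1 point(s)
  x = 12: RHS = 4, y in [2, 15]  -> 2 point(s)
  x = 14: RHS = 13, y in [8, 9]  -> 2 point(s)
  x = 15: RHS = 13, y in [8, 9]  -> 2 point(s)
  x = 16: RHS = 1, y in [1, 16]  -> 2 point(s)
Affine points: 19. Add the point at infinity: total = 20.

#E(F_17) = 20


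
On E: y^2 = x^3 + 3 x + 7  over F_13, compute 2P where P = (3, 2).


Doubling: s = (3 x1^2 + a) / (2 y1)
s = (3*3^2 + 3) / (2*2) mod 13 = 1
x3 = s^2 - 2 x1 mod 13 = 1^2 - 2*3 = 8
y3 = s (x1 - x3) - y1 mod 13 = 1 * (3 - 8) - 2 = 6

2P = (8, 6)


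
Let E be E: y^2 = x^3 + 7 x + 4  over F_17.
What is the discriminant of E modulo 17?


4 a^3 + 27 b^2 = 4*7^3 + 27*4^2 = 1372 + 432 = 1804
Delta = -16 * (1804) = -28864
Delta mod 17 = 2

Delta = 2 (mod 17)


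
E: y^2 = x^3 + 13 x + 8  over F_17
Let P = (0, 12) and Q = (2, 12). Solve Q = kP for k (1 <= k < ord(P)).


Enumerate multiples of P until we hit Q = (2, 12):
  1P = (0, 12)
  2P = (9, 15)
  3P = (10, 13)
  4P = (15, 12)
  5P = (2, 5)
  6P = (6, 9)
  7P = (7, 0)
  8P = (6, 8)
  9P = (2, 12)
Match found at i = 9.

k = 9


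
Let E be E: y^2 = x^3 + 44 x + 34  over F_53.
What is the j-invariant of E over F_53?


Delta = -16(4 a^3 + 27 b^2) mod 53 = 43
-1728 * (4 a)^3 = -1728 * (4*44)^3 mod 53 = 35
j = 35 * 43^(-1) mod 53 = 23

j = 23 (mod 53)


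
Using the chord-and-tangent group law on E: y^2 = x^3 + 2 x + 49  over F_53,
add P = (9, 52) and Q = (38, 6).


P != Q, so use the chord formula.
s = (y2 - y1) / (x2 - x1) = (7) / (29) mod 53 = 24
x3 = s^2 - x1 - x2 mod 53 = 24^2 - 9 - 38 = 52
y3 = s (x1 - x3) - y1 mod 53 = 24 * (9 - 52) - 52 = 29

P + Q = (52, 29)


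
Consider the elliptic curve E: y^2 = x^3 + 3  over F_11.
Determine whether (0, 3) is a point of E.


Check whether y^2 = x^3 + 0 x + 3 (mod 11) for (x, y) = (0, 3).
LHS: y^2 = 3^2 mod 11 = 9
RHS: x^3 + 0 x + 3 = 0^3 + 0*0 + 3 mod 11 = 3
LHS != RHS

No, not on the curve


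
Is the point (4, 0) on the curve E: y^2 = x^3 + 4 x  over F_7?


Check whether y^2 = x^3 + 4 x + 0 (mod 7) for (x, y) = (4, 0).
LHS: y^2 = 0^2 mod 7 = 0
RHS: x^3 + 4 x + 0 = 4^3 + 4*4 + 0 mod 7 = 3
LHS != RHS

No, not on the curve


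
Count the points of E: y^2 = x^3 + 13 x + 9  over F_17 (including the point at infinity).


For each x in F_17, count y with y^2 = x^3 + 13 x + 9 mod 17:
  x = 0: RHS = 9, y in [3, 14]  -> 2 point(s)
  x = 2: RHS = 9, y in [3, 14]  -> 2 point(s)
  x = 7: RHS = 1, y in [1, 16]  -> 2 point(s)
  x = 8: RHS = 13, y in [8, 9]  -> 2 point(s)
  x = 10: RHS = 0, y in [0]  -> 1 point(s)
  x = 11: RHS = 4, y in [2, 15]  -> 2 point(s)
  x = 15: RHS = 9, y in [3, 14]  -> 2 point(s)
Affine points: 13. Add the point at infinity: total = 14.

#E(F_17) = 14


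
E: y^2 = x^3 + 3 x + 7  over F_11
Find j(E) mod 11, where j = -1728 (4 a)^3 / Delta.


Delta = -16(4 a^3 + 27 b^2) mod 11 = 6
-1728 * (4 a)^3 = -1728 * (4*3)^3 mod 11 = 10
j = 10 * 6^(-1) mod 11 = 9

j = 9 (mod 11)


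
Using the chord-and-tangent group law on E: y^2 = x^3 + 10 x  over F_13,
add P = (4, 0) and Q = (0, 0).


P != Q, so use the chord formula.
s = (y2 - y1) / (x2 - x1) = (0) / (9) mod 13 = 0
x3 = s^2 - x1 - x2 mod 13 = 0^2 - 4 - 0 = 9
y3 = s (x1 - x3) - y1 mod 13 = 0 * (4 - 9) - 0 = 0

P + Q = (9, 0)


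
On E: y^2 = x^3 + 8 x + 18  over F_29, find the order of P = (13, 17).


Compute successive multiples of P until we hit O:
  1P = (13, 17)
  2P = (27, 20)
  3P = (25, 26)
  4P = (26, 24)
  5P = (15, 2)
  6P = (21, 14)
  7P = (11, 4)
  8P = (11, 25)
  ... (continuing to 15P)
  15P = O

ord(P) = 15


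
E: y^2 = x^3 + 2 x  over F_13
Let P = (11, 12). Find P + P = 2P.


Doubling: s = (3 x1^2 + a) / (2 y1)
s = (3*11^2 + 2) / (2*12) mod 13 = 6
x3 = s^2 - 2 x1 mod 13 = 6^2 - 2*11 = 1
y3 = s (x1 - x3) - y1 mod 13 = 6 * (11 - 1) - 12 = 9

2P = (1, 9)


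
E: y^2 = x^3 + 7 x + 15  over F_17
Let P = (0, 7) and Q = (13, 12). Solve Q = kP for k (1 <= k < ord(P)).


Enumerate multiples of P until we hit Q = (13, 12):
  1P = (0, 7)
  2P = (13, 12)
Match found at i = 2.

k = 2


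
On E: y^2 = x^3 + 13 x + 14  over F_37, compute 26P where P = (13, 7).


k = 26 = 11010_2 (binary, LSB first: 01011)
Double-and-add from P = (13, 7):
  bit 0 = 0: acc unchanged = O
  bit 1 = 1: acc = O + (8, 36) = (8, 36)
  bit 2 = 0: acc unchanged = (8, 36)
  bit 3 = 1: acc = (8, 36) + (33, 34) = (32, 34)
  bit 4 = 1: acc = (32, 34) + (24, 4) = (2, 23)

26P = (2, 23)


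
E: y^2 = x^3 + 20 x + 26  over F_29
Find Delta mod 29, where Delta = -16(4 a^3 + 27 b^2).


4 a^3 + 27 b^2 = 4*20^3 + 27*26^2 = 32000 + 18252 = 50252
Delta = -16 * (50252) = -804032
Delta mod 29 = 22

Delta = 22 (mod 29)


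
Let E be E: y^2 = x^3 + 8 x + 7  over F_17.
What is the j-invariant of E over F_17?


Delta = -16(4 a^3 + 27 b^2) mod 17 = 5
-1728 * (4 a)^3 = -1728 * (4*8)^3 mod 17 = 3
j = 3 * 5^(-1) mod 17 = 4

j = 4 (mod 17)


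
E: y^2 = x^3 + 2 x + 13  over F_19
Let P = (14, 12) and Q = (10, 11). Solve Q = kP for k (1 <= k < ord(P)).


Enumerate multiples of P until we hit Q = (10, 11):
  1P = (14, 12)
  2P = (7, 16)
  3P = (15, 13)
  4P = (10, 11)
Match found at i = 4.

k = 4


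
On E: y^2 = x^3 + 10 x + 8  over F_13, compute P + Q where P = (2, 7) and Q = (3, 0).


P != Q, so use the chord formula.
s = (y2 - y1) / (x2 - x1) = (6) / (1) mod 13 = 6
x3 = s^2 - x1 - x2 mod 13 = 6^2 - 2 - 3 = 5
y3 = s (x1 - x3) - y1 mod 13 = 6 * (2 - 5) - 7 = 1

P + Q = (5, 1)


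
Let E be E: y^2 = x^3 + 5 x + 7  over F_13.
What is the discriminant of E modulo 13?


4 a^3 + 27 b^2 = 4*5^3 + 27*7^2 = 500 + 1323 = 1823
Delta = -16 * (1823) = -29168
Delta mod 13 = 4

Delta = 4 (mod 13)


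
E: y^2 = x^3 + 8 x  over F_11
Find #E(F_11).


For each x in F_11, count y with y^2 = x^3 + 8 x + 0 mod 11:
  x = 0: RHS = 0, y in [0]  -> 1 point(s)
  x = 1: RHS = 9, y in [3, 8]  -> 2 point(s)
  x = 5: RHS = 0, y in [0]  -> 1 point(s)
  x = 6: RHS = 0, y in [0]  -> 1 point(s)
  x = 7: RHS = 3, y in [5, 6]  -> 2 point(s)
  x = 8: RHS = 4, y in [2, 9]  -> 2 point(s)
  x = 9: RHS = 9, y in [3, 8]  -> 2 point(s)
Affine points: 11. Add the point at infinity: total = 12.

#E(F_11) = 12


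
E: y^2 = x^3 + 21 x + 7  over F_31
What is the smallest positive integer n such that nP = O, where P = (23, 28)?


Compute successive multiples of P until we hit O:
  1P = (23, 28)
  2P = (13, 20)
  3P = (13, 11)
  4P = (23, 3)
  5P = O

ord(P) = 5


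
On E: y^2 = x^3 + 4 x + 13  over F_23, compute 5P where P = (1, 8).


k = 5 = 101_2 (binary, LSB first: 101)
Double-and-add from P = (1, 8):
  bit 0 = 1: acc = O + (1, 8) = (1, 8)
  bit 1 = 0: acc unchanged = (1, 8)
  bit 2 = 1: acc = (1, 8) + (10, 15) = (18, 12)

5P = (18, 12)


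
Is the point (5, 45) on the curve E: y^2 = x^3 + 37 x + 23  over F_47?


Check whether y^2 = x^3 + 37 x + 23 (mod 47) for (x, y) = (5, 45).
LHS: y^2 = 45^2 mod 47 = 4
RHS: x^3 + 37 x + 23 = 5^3 + 37*5 + 23 mod 47 = 4
LHS = RHS

Yes, on the curve


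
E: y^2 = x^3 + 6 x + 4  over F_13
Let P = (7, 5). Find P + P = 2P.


Doubling: s = (3 x1^2 + a) / (2 y1)
s = (3*7^2 + 6) / (2*5) mod 13 = 1
x3 = s^2 - 2 x1 mod 13 = 1^2 - 2*7 = 0
y3 = s (x1 - x3) - y1 mod 13 = 1 * (7 - 0) - 5 = 2

2P = (0, 2)


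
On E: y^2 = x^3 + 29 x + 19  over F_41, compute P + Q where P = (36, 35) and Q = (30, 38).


P != Q, so use the chord formula.
s = (y2 - y1) / (x2 - x1) = (3) / (35) mod 41 = 20
x3 = s^2 - x1 - x2 mod 41 = 20^2 - 36 - 30 = 6
y3 = s (x1 - x3) - y1 mod 41 = 20 * (36 - 6) - 35 = 32

P + Q = (6, 32)


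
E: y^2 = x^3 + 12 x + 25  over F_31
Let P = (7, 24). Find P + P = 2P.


Doubling: s = (3 x1^2 + a) / (2 y1)
s = (3*7^2 + 12) / (2*24) mod 31 = 13
x3 = s^2 - 2 x1 mod 31 = 13^2 - 2*7 = 0
y3 = s (x1 - x3) - y1 mod 31 = 13 * (7 - 0) - 24 = 5

2P = (0, 5)


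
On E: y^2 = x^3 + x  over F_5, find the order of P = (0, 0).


Compute successive multiples of P until we hit O:
  1P = (0, 0)
  2P = O

ord(P) = 2


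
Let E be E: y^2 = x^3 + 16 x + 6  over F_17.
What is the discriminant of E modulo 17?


4 a^3 + 27 b^2 = 4*16^3 + 27*6^2 = 16384 + 972 = 17356
Delta = -16 * (17356) = -277696
Delta mod 17 = 16

Delta = 16 (mod 17)


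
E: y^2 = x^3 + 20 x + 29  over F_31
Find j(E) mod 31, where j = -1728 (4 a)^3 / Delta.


Delta = -16(4 a^3 + 27 b^2) mod 31 = 4
-1728 * (4 a)^3 = -1728 * (4*20)^3 mod 31 = 1
j = 1 * 4^(-1) mod 31 = 8

j = 8 (mod 31)


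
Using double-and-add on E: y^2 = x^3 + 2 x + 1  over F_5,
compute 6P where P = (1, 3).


k = 6 = 110_2 (binary, LSB first: 011)
Double-and-add from P = (1, 3):
  bit 0 = 0: acc unchanged = O
  bit 1 = 1: acc = O + (3, 2) = (3, 2)
  bit 2 = 1: acc = (3, 2) + (0, 1) = (1, 2)

6P = (1, 2)


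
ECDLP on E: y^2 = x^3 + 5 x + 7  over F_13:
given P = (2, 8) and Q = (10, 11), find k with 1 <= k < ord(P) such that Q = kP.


Enumerate multiples of P until we hit Q = (10, 11):
  1P = (2, 8)
  2P = (5, 1)
  3P = (10, 2)
  4P = (4, 0)
  5P = (10, 11)
Match found at i = 5.

k = 5


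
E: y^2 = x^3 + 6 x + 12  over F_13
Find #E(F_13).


For each x in F_13, count y with y^2 = x^3 + 6 x + 12 mod 13:
  x = 0: RHS = 12, y in [5, 8]  -> 2 point(s)
  x = 4: RHS = 9, y in [3, 10]  -> 2 point(s)
  x = 6: RHS = 4, y in [2, 11]  -> 2 point(s)
  x = 8: RHS = 0, y in [0]  -> 1 point(s)
Affine points: 7. Add the point at infinity: total = 8.

#E(F_13) = 8


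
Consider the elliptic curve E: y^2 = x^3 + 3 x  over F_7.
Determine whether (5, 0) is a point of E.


Check whether y^2 = x^3 + 3 x + 0 (mod 7) for (x, y) = (5, 0).
LHS: y^2 = 0^2 mod 7 = 0
RHS: x^3 + 3 x + 0 = 5^3 + 3*5 + 0 mod 7 = 0
LHS = RHS

Yes, on the curve


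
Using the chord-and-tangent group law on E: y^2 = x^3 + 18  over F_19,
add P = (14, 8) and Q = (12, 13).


P != Q, so use the chord formula.
s = (y2 - y1) / (x2 - x1) = (5) / (17) mod 19 = 7
x3 = s^2 - x1 - x2 mod 19 = 7^2 - 14 - 12 = 4
y3 = s (x1 - x3) - y1 mod 19 = 7 * (14 - 4) - 8 = 5

P + Q = (4, 5)


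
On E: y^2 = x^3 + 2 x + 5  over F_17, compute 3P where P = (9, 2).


k = 3 = 11_2 (binary, LSB first: 11)
Double-and-add from P = (9, 2):
  bit 0 = 1: acc = O + (9, 2) = (9, 2)
  bit 1 = 1: acc = (9, 2) + (1, 12) = (16, 11)

3P = (16, 11)


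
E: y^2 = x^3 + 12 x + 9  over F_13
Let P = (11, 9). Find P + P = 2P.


Doubling: s = (3 x1^2 + a) / (2 y1)
s = (3*11^2 + 12) / (2*9) mod 13 = 10
x3 = s^2 - 2 x1 mod 13 = 10^2 - 2*11 = 0
y3 = s (x1 - x3) - y1 mod 13 = 10 * (11 - 0) - 9 = 10

2P = (0, 10)


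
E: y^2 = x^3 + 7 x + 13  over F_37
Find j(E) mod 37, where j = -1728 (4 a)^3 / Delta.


Delta = -16(4 a^3 + 27 b^2) mod 37 = 19
-1728 * (4 a)^3 = -1728 * (4*7)^3 mod 37 = 10
j = 10 * 19^(-1) mod 37 = 20

j = 20 (mod 37)


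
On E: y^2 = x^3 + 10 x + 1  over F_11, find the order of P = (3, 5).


Compute successive multiples of P until we hit O:
  1P = (3, 5)
  2P = (10, 1)
  3P = (10, 10)
  4P = (3, 6)
  5P = O

ord(P) = 5


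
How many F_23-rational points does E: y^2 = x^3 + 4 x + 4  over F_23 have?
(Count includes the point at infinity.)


For each x in F_23, count y with y^2 = x^3 + 4 x + 4 mod 23:
  x = 0: RHS = 4, y in [2, 21]  -> 2 point(s)
  x = 1: RHS = 9, y in [3, 20]  -> 2 point(s)
  x = 10: RHS = 9, y in [3, 20]  -> 2 point(s)
  x = 12: RHS = 9, y in [3, 20]  -> 2 point(s)
  x = 15: RHS = 12, y in [9, 14]  -> 2 point(s)
  x = 16: RHS = 1, y in [1, 22]  -> 2 point(s)
  x = 19: RHS = 16, y in [4, 19]  -> 2 point(s)
Affine points: 14. Add the point at infinity: total = 15.

#E(F_23) = 15


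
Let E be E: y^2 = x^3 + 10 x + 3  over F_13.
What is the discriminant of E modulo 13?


4 a^3 + 27 b^2 = 4*10^3 + 27*3^2 = 4000 + 243 = 4243
Delta = -16 * (4243) = -67888
Delta mod 13 = 11

Delta = 11 (mod 13)


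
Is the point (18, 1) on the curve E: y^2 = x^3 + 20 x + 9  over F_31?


Check whether y^2 = x^3 + 20 x + 9 (mod 31) for (x, y) = (18, 1).
LHS: y^2 = 1^2 mod 31 = 1
RHS: x^3 + 20 x + 9 = 18^3 + 20*18 + 9 mod 31 = 1
LHS = RHS

Yes, on the curve


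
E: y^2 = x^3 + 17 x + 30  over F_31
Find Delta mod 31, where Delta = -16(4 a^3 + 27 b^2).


4 a^3 + 27 b^2 = 4*17^3 + 27*30^2 = 19652 + 24300 = 43952
Delta = -16 * (43952) = -703232
Delta mod 31 = 3

Delta = 3 (mod 31)


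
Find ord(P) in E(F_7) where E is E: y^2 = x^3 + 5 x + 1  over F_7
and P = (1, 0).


Compute successive multiples of P until we hit O:
  1P = (1, 0)
  2P = O

ord(P) = 2


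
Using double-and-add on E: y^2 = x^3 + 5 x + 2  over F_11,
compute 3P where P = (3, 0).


k = 3 = 11_2 (binary, LSB first: 11)
Double-and-add from P = (3, 0):
  bit 0 = 1: acc = O + (3, 0) = (3, 0)
  bit 1 = 1: acc = (3, 0) + O = (3, 0)

3P = (3, 0)


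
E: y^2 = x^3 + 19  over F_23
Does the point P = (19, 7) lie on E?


Check whether y^2 = x^3 + 0 x + 19 (mod 23) for (x, y) = (19, 7).
LHS: y^2 = 7^2 mod 23 = 3
RHS: x^3 + 0 x + 19 = 19^3 + 0*19 + 19 mod 23 = 1
LHS != RHS

No, not on the curve


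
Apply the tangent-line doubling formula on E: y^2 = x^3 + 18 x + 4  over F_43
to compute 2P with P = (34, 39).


Doubling: s = (3 x1^2 + a) / (2 y1)
s = (3*34^2 + 18) / (2*39) mod 43 = 5
x3 = s^2 - 2 x1 mod 43 = 5^2 - 2*34 = 0
y3 = s (x1 - x3) - y1 mod 43 = 5 * (34 - 0) - 39 = 2

2P = (0, 2)


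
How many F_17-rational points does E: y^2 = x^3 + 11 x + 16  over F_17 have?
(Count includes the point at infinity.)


For each x in F_17, count y with y^2 = x^3 + 11 x + 16 mod 17:
  x = 0: RHS = 16, y in [4, 13]  -> 2 point(s)
  x = 3: RHS = 8, y in [5, 12]  -> 2 point(s)
  x = 5: RHS = 9, y in [3, 14]  -> 2 point(s)
  x = 6: RHS = 9, y in [3, 14]  -> 2 point(s)
  x = 8: RHS = 4, y in [2, 15]  -> 2 point(s)
  x = 10: RHS = 4, y in [2, 15]  -> 2 point(s)
  x = 16: RHS = 4, y in [2, 15]  -> 2 point(s)
Affine points: 14. Add the point at infinity: total = 15.

#E(F_17) = 15


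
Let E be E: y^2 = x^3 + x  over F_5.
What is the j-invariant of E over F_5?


Delta = -16(4 a^3 + 27 b^2) mod 5 = 1
-1728 * (4 a)^3 = -1728 * (4*1)^3 mod 5 = 3
j = 3 * 1^(-1) mod 5 = 3

j = 3 (mod 5)


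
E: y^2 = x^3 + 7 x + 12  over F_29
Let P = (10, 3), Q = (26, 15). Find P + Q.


P != Q, so use the chord formula.
s = (y2 - y1) / (x2 - x1) = (12) / (16) mod 29 = 8
x3 = s^2 - x1 - x2 mod 29 = 8^2 - 10 - 26 = 28
y3 = s (x1 - x3) - y1 mod 29 = 8 * (10 - 28) - 3 = 27

P + Q = (28, 27)


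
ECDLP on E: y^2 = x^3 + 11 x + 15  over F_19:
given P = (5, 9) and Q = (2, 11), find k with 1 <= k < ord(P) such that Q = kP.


Enumerate multiples of P until we hit Q = (2, 11):
  1P = (5, 9)
  2P = (14, 5)
  3P = (7, 13)
  4P = (11, 17)
  5P = (9, 11)
  6P = (10, 17)
  7P = (2, 11)
Match found at i = 7.

k = 7


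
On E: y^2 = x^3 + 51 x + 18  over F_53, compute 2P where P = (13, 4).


Doubling: s = (3 x1^2 + a) / (2 y1)
s = (3*13^2 + 51) / (2*4) mod 53 = 30
x3 = s^2 - 2 x1 mod 53 = 30^2 - 2*13 = 26
y3 = s (x1 - x3) - y1 mod 53 = 30 * (13 - 26) - 4 = 30

2P = (26, 30)


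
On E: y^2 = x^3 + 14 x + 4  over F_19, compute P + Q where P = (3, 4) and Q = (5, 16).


P != Q, so use the chord formula.
s = (y2 - y1) / (x2 - x1) = (12) / (2) mod 19 = 6
x3 = s^2 - x1 - x2 mod 19 = 6^2 - 3 - 5 = 9
y3 = s (x1 - x3) - y1 mod 19 = 6 * (3 - 9) - 4 = 17

P + Q = (9, 17)


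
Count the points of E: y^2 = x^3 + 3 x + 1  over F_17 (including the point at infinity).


For each x in F_17, count y with y^2 = x^3 + 3 x + 1 mod 17:
  x = 0: RHS = 1, y in [1, 16]  -> 2 point(s)
  x = 2: RHS = 15, y in [7, 10]  -> 2 point(s)
  x = 4: RHS = 9, y in [3, 14]  -> 2 point(s)
  x = 7: RHS = 8, y in [5, 12]  -> 2 point(s)
  x = 9: RHS = 9, y in [3, 14]  -> 2 point(s)
  x = 14: RHS = 16, y in [4, 13]  -> 2 point(s)
  x = 15: RHS = 4, y in [2, 15]  -> 2 point(s)
Affine points: 14. Add the point at infinity: total = 15.

#E(F_17) = 15


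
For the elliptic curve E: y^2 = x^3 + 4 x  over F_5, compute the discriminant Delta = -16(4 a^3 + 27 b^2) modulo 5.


4 a^3 + 27 b^2 = 4*4^3 + 27*0^2 = 256 + 0 = 256
Delta = -16 * (256) = -4096
Delta mod 5 = 4

Delta = 4 (mod 5)


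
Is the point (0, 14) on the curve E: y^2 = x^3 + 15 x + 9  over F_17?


Check whether y^2 = x^3 + 15 x + 9 (mod 17) for (x, y) = (0, 14).
LHS: y^2 = 14^2 mod 17 = 9
RHS: x^3 + 15 x + 9 = 0^3 + 15*0 + 9 mod 17 = 9
LHS = RHS

Yes, on the curve


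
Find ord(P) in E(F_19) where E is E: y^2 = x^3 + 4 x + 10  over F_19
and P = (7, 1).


Compute successive multiples of P until we hit O:
  1P = (7, 1)
  2P = (10, 10)
  3P = (11, 6)
  4P = (18, 9)
  5P = (14, 6)
  6P = (2, 8)
  7P = (15, 14)
  8P = (13, 13)
  ... (continuing to 22P)
  22P = O

ord(P) = 22


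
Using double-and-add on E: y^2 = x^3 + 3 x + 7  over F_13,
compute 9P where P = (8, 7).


k = 9 = 1001_2 (binary, LSB first: 1001)
Double-and-add from P = (8, 7):
  bit 0 = 1: acc = O + (8, 7) = (8, 7)
  bit 1 = 0: acc unchanged = (8, 7)
  bit 2 = 0: acc unchanged = (8, 7)
  bit 3 = 1: acc = (8, 7) + (12, 4) = (9, 10)

9P = (9, 10)


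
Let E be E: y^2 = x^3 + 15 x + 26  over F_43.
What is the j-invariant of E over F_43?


Delta = -16(4 a^3 + 27 b^2) mod 43 = 13
-1728 * (4 a)^3 = -1728 * (4*15)^3 mod 43 = 41
j = 41 * 13^(-1) mod 43 = 23

j = 23 (mod 43)


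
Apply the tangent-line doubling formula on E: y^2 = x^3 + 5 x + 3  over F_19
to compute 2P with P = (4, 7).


Doubling: s = (3 x1^2 + a) / (2 y1)
s = (3*4^2 + 5) / (2*7) mod 19 = 16
x3 = s^2 - 2 x1 mod 19 = 16^2 - 2*4 = 1
y3 = s (x1 - x3) - y1 mod 19 = 16 * (4 - 1) - 7 = 3

2P = (1, 3)


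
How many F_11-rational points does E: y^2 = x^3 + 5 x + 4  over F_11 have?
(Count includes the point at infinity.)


For each x in F_11, count y with y^2 = x^3 + 5 x + 4 mod 11:
  x = 0: RHS = 4, y in [2, 9]  -> 2 point(s)
  x = 2: RHS = 0, y in [0]  -> 1 point(s)
  x = 4: RHS = 0, y in [0]  -> 1 point(s)
  x = 5: RHS = 0, y in [0]  -> 1 point(s)
  x = 10: RHS = 9, y in [3, 8]  -> 2 point(s)
Affine points: 7. Add the point at infinity: total = 8.

#E(F_11) = 8


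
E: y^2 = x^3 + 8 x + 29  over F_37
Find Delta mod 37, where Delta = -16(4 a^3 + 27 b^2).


4 a^3 + 27 b^2 = 4*8^3 + 27*29^2 = 2048 + 22707 = 24755
Delta = -16 * (24755) = -396080
Delta mod 37 = 5

Delta = 5 (mod 37)


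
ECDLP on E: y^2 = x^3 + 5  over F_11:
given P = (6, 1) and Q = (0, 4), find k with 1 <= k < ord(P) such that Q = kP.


Enumerate multiples of P until we hit Q = (0, 4):
  1P = (6, 1)
  2P = (0, 4)
Match found at i = 2.

k = 2


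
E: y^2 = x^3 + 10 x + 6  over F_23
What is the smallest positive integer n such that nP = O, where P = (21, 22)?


Compute successive multiples of P until we hit O:
  1P = (21, 22)
  2P = (10, 18)
  3P = (10, 5)
  4P = (21, 1)
  5P = O

ord(P) = 5


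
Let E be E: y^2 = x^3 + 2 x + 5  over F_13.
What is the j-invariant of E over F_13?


Delta = -16(4 a^3 + 27 b^2) mod 13 = 11
-1728 * (4 a)^3 = -1728 * (4*2)^3 mod 13 = 5
j = 5 * 11^(-1) mod 13 = 4

j = 4 (mod 13)


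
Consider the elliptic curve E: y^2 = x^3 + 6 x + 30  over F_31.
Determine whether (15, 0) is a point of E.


Check whether y^2 = x^3 + 6 x + 30 (mod 31) for (x, y) = (15, 0).
LHS: y^2 = 0^2 mod 31 = 0
RHS: x^3 + 6 x + 30 = 15^3 + 6*15 + 30 mod 31 = 23
LHS != RHS

No, not on the curve


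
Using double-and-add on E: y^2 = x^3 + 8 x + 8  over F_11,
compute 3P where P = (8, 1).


k = 3 = 11_2 (binary, LSB first: 11)
Double-and-add from P = (8, 1):
  bit 0 = 1: acc = O + (8, 1) = (8, 1)
  bit 1 = 1: acc = (8, 1) + (7, 0) = (8, 10)

3P = (8, 10)


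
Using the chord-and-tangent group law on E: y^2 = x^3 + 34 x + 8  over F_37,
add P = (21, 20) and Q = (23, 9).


P != Q, so use the chord formula.
s = (y2 - y1) / (x2 - x1) = (26) / (2) mod 37 = 13
x3 = s^2 - x1 - x2 mod 37 = 13^2 - 21 - 23 = 14
y3 = s (x1 - x3) - y1 mod 37 = 13 * (21 - 14) - 20 = 34

P + Q = (14, 34)


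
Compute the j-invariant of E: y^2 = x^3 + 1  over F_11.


Delta = -16(4 a^3 + 27 b^2) mod 11 = 8
-1728 * (4 a)^3 = -1728 * (4*0)^3 mod 11 = 0
j = 0 * 8^(-1) mod 11 = 0

j = 0 (mod 11)


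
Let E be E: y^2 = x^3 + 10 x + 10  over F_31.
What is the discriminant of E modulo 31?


4 a^3 + 27 b^2 = 4*10^3 + 27*10^2 = 4000 + 2700 = 6700
Delta = -16 * (6700) = -107200
Delta mod 31 = 29

Delta = 29 (mod 31)


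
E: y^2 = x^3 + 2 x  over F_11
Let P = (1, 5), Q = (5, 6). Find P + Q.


P != Q, so use the chord formula.
s = (y2 - y1) / (x2 - x1) = (1) / (4) mod 11 = 3
x3 = s^2 - x1 - x2 mod 11 = 3^2 - 1 - 5 = 3
y3 = s (x1 - x3) - y1 mod 11 = 3 * (1 - 3) - 5 = 0

P + Q = (3, 0)


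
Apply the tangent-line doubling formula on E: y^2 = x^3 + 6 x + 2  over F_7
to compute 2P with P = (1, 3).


Doubling: s = (3 x1^2 + a) / (2 y1)
s = (3*1^2 + 6) / (2*3) mod 7 = 5
x3 = s^2 - 2 x1 mod 7 = 5^2 - 2*1 = 2
y3 = s (x1 - x3) - y1 mod 7 = 5 * (1 - 2) - 3 = 6

2P = (2, 6)


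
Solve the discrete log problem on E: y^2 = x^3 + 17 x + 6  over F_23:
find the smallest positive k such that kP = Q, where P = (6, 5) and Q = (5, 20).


Enumerate multiples of P until we hit Q = (5, 20):
  1P = (6, 5)
  2P = (12, 12)
  3P = (7, 13)
  4P = (5, 3)
  5P = (16, 21)
  6P = (10, 7)
  7P = (13, 3)
  8P = (13, 20)
  9P = (10, 16)
  10P = (16, 2)
  11P = (5, 20)
Match found at i = 11.

k = 11


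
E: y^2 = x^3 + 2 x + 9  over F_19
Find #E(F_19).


For each x in F_19, count y with y^2 = x^3 + 2 x + 9 mod 19:
  x = 0: RHS = 9, y in [3, 16]  -> 2 point(s)
  x = 3: RHS = 4, y in [2, 17]  -> 2 point(s)
  x = 4: RHS = 5, y in [9, 10]  -> 2 point(s)
  x = 5: RHS = 11, y in [7, 12]  -> 2 point(s)
  x = 6: RHS = 9, y in [3, 16]  -> 2 point(s)
  x = 7: RHS = 5, y in [9, 10]  -> 2 point(s)
  x = 8: RHS = 5, y in [9, 10]  -> 2 point(s)
  x = 13: RHS = 9, y in [3, 16]  -> 2 point(s)
  x = 14: RHS = 7, y in [8, 11]  -> 2 point(s)
  x = 17: RHS = 16, y in [4, 15]  -> 2 point(s)
  x = 18: RHS = 6, y in [5, 14]  -> 2 point(s)
Affine points: 22. Add the point at infinity: total = 23.

#E(F_19) = 23


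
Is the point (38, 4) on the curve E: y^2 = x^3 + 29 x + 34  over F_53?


Check whether y^2 = x^3 + 29 x + 34 (mod 53) for (x, y) = (38, 4).
LHS: y^2 = 4^2 mod 53 = 16
RHS: x^3 + 29 x + 34 = 38^3 + 29*38 + 34 mod 53 = 40
LHS != RHS

No, not on the curve


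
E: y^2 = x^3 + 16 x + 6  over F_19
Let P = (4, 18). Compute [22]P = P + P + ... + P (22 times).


k = 22 = 10110_2 (binary, LSB first: 01101)
Double-and-add from P = (4, 18):
  bit 0 = 0: acc unchanged = O
  bit 1 = 1: acc = O + (9, 9) = (9, 9)
  bit 2 = 1: acc = (9, 9) + (12, 8) = (15, 12)
  bit 3 = 0: acc unchanged = (15, 12)
  bit 4 = 1: acc = (15, 12) + (17, 2) = (12, 11)

22P = (12, 11)
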